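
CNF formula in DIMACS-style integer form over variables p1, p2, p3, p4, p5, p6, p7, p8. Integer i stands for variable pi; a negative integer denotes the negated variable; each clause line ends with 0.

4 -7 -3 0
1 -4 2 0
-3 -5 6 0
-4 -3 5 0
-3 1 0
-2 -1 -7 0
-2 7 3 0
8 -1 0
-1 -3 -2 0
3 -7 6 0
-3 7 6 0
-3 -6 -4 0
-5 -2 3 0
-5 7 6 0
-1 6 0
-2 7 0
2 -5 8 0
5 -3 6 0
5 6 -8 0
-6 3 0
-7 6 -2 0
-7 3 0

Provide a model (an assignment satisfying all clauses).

p1=T, p2=F, p3=T, p4=F, p5=F, p6=T, p7=F, p8=T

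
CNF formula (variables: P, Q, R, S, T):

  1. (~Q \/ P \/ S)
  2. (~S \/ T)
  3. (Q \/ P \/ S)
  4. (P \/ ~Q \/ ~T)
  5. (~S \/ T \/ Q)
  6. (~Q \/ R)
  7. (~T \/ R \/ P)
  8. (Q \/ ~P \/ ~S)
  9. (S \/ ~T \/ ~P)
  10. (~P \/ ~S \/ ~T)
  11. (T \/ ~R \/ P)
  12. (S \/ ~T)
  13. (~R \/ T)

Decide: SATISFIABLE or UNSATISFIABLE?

SATISFIABLE

Set P = False and propagate.
Try Q = False.
  then S is forced to True.
  then T is forced to True.
  then R is forced to True.
Every clause has at least one true literal under this assignment.
So P=False, Q=False, R=True, S=True, T=True is a satisfying assignment.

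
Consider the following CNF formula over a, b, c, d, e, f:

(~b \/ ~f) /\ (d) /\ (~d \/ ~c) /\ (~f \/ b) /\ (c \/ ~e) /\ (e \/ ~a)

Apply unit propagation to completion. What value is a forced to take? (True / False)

False

Unit clause (d) sets d = True.
(~d \/ ~c) with d = True leaves only ~c, so c = False.
In (c \/ ~e), c is now false; ~e must hold, so e = False.
(~a \/ e): since e = False, the clause reduces to (~a). a = False.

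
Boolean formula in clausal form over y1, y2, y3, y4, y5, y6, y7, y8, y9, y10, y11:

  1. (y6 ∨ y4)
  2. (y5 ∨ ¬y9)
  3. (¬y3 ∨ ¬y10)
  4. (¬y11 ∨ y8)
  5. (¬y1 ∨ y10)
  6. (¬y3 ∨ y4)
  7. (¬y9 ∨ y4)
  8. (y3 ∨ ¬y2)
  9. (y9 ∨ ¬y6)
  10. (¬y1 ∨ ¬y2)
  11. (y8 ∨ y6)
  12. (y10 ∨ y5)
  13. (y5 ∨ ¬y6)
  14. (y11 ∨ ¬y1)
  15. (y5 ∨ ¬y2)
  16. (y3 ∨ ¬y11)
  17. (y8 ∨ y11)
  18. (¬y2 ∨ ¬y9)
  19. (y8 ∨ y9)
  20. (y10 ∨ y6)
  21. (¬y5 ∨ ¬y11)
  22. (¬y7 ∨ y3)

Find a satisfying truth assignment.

y1=F, y2=F, y3=F, y4=T, y5=T, y6=T, y7=F, y8=T, y9=T, y10=T, y11=F

y1 occurs only negated in the remaining clauses — set y1 = False.
y2 occurs only negated in the remaining clauses — set y2 = False.
Branch on y3: take y3 = False.
  then y11 is forced to False.
  then y8 is forced to True.
  then y7 is forced to False.
Try y4 = True.
For the remaining variables, y5 = True, y6 = True, y9 = True, y10 = True works.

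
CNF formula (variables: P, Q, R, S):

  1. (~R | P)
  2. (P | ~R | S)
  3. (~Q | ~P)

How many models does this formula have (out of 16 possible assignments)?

Split on P, then R.
  P=1, R=1: remaining (Q,S) ∈ {(0,0); (0,1)} — 2.
  P=1, R=0: remaining (Q,S) ∈ {(0,0); (0,1)} — 2.
  P=0, R=1: a clause becomes empty — 0.
  P=0, R=0: remaining (Q,S) ∈ {(0,0); (0,1); (1,0); (1,1)} — 4.
Total: 2 + 2 + 0 + 4 = 8.

8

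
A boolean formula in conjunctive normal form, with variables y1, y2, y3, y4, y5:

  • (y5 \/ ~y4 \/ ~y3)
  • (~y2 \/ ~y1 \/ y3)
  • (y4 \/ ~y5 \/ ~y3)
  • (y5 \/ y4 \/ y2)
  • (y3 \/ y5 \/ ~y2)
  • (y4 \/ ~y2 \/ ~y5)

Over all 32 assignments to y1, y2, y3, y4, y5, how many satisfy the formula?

13

Split on y5, then y2.
  y5=T, y2=T: remaining (y1,y3,y4) ∈ {(F,F,T); (F,T,T); (T,T,T)} — 3.
  y5=T, y2=F: y1 free; 3 ways for (y3,y4) × 2^1 = 6.
  y5=F, y2=T: remaining (y1,y3,y4) ∈ {(F,T,F); (T,T,F)} — 2.
  y5=F, y2=F: remaining (y1,y3,y4) ∈ {(F,F,T); (T,F,T)} — 2.
Total: 3 + 6 + 2 + 2 = 13.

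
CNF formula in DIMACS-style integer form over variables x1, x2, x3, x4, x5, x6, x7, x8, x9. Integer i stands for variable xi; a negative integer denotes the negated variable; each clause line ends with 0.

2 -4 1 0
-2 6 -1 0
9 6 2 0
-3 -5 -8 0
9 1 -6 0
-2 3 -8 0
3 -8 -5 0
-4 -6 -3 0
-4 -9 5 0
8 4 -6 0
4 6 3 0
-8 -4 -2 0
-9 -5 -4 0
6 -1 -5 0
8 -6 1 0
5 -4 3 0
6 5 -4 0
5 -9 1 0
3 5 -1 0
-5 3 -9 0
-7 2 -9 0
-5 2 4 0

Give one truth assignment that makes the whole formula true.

x1 = False, x2 = True, x3 = True, x4 = True, x5 = True, x6 = False, x7 = False, x8 = False, x9 = False

Check each clause:
  1. (x2 \/ ~x4 \/ x1) — x2 is true.
  2. (~x1 \/ ~x2 \/ x6) — ~x1 is true.
  3. (x2 \/ x6 \/ x9) — x2 is true.
  4. (~x5 \/ ~x8 \/ ~x3) — ~x8 is true.
  5. (x1 \/ x9 \/ ~x6) — ~x6 is true.
  6. (x3 \/ ~x8 \/ ~x2) — ~x8 is true.
  7. (~x5 \/ ~x8 \/ x3) — ~x8 is true.
  8. (~x6 \/ ~x4 \/ ~x3) — ~x6 is true.
  9. (~x4 \/ ~x9 \/ x5) — x5 is true.
  10. (~x6 \/ x8 \/ x4) — ~x6 is true.
  11. (x4 \/ x3 \/ x6) — x3 is true.
  12. (~x4 \/ ~x8 \/ ~x2) — ~x8 is true.
  13. (~x5 \/ ~x9 \/ ~x4) — ~x9 is true.
  14. (~x5 \/ ~x1 \/ x6) — ~x1 is true.
  15. (~x6 \/ x8 \/ x1) — ~x6 is true.
  16. (~x4 \/ x3 \/ x5) — x3 is true.
  17. (x5 \/ x6 \/ ~x4) — x5 is true.
  18. (x5 \/ ~x9 \/ x1) — x5 is true.
  19. (x3 \/ x5 \/ ~x1) — x3 is true.
  20. (~x5 \/ ~x9 \/ x3) — x3 is true.
  21. (x2 \/ ~x9 \/ ~x7) — ~x7 is true.
  22. (x2 \/ x4 \/ ~x5) — x2 is true.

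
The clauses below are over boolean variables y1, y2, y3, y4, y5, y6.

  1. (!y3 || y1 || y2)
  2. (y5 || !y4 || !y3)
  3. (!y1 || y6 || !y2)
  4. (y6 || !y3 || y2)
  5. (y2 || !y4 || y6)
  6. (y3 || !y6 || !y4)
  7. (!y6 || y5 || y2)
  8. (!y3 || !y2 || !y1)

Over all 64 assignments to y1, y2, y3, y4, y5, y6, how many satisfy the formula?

22

Case analysis on y2 and y3:
  y2=1, y3=1: y6 free; 3 ways for (y1,y4,y5) × 2^1 = 6.
  y2=1, y3=0: y5 free; 4 ways for (y1,y4,y6) × 2^1 = 8.
  y2=0, y3=1: remaining (y1,y4,y5,y6) ∈ {(1,0,1,1); (1,1,1,1)} — 2.
  y2=0, y3=0: y1 free; 3 ways for (y4,y5,y6) × 2^1 = 6.
Total: 6 + 8 + 2 + 6 = 22.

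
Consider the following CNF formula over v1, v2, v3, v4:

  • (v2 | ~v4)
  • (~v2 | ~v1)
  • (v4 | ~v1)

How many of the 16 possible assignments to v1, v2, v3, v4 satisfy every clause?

6

The models are:
  v1=F v2=F v3=F v4=F
  v1=F v2=F v3=T v4=F
  v1=F v2=T v3=F v4=F
  v1=F v2=T v3=F v4=T
  v1=F v2=T v3=T v4=F
  v1=F v2=T v3=T v4=T
That's 6 in total.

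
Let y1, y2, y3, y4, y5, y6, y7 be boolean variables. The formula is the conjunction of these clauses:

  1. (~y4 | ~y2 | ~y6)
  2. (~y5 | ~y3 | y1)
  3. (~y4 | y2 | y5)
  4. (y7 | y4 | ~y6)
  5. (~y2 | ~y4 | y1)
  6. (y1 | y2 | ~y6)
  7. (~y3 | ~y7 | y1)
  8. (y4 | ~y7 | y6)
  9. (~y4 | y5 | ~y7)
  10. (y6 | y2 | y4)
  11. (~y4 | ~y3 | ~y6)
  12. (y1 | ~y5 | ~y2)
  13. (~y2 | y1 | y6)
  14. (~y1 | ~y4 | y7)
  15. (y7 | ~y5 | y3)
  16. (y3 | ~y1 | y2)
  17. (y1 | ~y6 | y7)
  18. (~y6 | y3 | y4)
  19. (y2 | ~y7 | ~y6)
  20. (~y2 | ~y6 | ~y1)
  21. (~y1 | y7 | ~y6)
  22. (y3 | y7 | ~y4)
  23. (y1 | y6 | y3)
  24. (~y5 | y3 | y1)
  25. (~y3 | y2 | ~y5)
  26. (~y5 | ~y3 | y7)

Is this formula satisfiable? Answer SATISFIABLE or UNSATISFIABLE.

SATISFIABLE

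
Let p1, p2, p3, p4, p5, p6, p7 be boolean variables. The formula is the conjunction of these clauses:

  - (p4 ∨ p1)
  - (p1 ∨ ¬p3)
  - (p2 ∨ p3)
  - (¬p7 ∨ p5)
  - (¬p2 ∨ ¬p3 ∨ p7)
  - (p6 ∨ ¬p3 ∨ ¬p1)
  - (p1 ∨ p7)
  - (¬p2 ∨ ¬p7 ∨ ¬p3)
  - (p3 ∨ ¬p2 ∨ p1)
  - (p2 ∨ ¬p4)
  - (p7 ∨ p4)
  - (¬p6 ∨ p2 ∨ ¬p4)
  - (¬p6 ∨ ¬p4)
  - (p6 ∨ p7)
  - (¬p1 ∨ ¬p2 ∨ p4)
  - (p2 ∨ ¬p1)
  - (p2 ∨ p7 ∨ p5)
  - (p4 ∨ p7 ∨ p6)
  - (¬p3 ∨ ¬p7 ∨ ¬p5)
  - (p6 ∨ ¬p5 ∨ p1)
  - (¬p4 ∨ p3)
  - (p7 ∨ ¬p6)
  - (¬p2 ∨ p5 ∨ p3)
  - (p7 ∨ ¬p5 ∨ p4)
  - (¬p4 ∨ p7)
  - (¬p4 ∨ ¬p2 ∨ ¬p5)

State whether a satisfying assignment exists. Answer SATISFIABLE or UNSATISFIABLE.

p7 = True:
  propagation gives p5=True, p3=False, p2=True, p1=True; an empty clause results — contradiction.
p7 = False:
  propagation gives p1=True, p4=True; an empty clause results — contradiction.
Every branch closes, so no satisfying assignment exists.

UNSATISFIABLE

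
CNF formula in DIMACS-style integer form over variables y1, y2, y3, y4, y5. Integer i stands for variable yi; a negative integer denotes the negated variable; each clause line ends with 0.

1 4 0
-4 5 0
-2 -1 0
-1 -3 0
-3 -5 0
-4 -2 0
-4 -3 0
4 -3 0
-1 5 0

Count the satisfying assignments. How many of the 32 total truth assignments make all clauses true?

3

The models are:
  y1=0 y2=0 y3=0 y4=1 y5=1
  y1=1 y2=0 y3=0 y4=0 y5=1
  y1=1 y2=0 y3=0 y4=1 y5=1
Count: 3.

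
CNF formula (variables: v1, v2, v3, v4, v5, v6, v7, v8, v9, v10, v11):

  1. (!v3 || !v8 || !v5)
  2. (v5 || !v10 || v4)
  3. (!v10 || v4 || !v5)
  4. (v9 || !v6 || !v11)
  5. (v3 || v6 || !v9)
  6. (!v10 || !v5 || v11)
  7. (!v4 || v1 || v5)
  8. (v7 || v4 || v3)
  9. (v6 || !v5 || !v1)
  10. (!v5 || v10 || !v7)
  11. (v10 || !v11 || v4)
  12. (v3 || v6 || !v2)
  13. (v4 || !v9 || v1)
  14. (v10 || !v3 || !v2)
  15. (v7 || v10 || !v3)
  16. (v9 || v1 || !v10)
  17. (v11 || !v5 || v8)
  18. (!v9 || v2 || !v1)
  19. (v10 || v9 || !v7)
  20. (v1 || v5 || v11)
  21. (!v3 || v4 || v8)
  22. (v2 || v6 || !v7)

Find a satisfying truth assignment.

v1 = T, v2 = T, v3 = T, v4 = T, v5 = F, v6 = F, v7 = T, v8 = T, v9 = F, v10 = T, v11 = T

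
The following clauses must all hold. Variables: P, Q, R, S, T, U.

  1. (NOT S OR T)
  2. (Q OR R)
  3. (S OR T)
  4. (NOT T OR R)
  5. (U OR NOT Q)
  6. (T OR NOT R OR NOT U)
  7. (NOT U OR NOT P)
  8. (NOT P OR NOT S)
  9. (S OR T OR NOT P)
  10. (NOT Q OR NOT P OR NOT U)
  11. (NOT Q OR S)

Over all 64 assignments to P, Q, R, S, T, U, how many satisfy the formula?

Satisfying assignments:
  P=F Q=F R=T S=F T=T U=F
  P=F Q=F R=T S=F T=T U=T
  P=F Q=F R=T S=T T=T U=F
  P=F Q=F R=T S=T T=T U=T
  P=F Q=T R=T S=T T=T U=T
  P=T Q=F R=T S=F T=T U=F
That's 6 in total.

6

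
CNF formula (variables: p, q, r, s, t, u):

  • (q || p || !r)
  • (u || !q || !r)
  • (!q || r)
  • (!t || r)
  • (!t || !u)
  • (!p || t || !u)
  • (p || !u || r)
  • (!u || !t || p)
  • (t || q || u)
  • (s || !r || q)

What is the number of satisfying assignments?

3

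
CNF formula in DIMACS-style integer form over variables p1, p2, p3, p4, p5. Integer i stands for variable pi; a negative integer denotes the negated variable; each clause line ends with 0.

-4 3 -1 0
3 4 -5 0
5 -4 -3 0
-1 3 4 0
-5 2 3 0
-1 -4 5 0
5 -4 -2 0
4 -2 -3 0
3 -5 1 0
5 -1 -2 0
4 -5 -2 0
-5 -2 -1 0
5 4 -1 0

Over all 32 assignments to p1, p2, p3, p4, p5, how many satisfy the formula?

9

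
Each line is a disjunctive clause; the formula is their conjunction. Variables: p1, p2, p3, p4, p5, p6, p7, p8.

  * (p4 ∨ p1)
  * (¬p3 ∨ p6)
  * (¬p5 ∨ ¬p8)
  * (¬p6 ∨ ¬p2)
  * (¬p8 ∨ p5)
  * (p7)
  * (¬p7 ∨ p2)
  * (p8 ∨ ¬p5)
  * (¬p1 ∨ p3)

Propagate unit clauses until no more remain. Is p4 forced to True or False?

True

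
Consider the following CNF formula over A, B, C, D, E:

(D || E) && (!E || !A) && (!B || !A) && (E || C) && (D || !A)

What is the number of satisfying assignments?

Case analysis on A and E:
  A=T, E=T: a clause becomes empty — 0.
  A=T, E=F: remaining (B,C,D) ∈ {(F,T,T)} — 1.
  A=F, E=T: B, C, D free → 2^3 = 8.
  A=F, E=F: remaining (B,C,D) ∈ {(F,T,T); (T,T,T)} — 2.
Total: 0 + 1 + 8 + 2 = 11.

11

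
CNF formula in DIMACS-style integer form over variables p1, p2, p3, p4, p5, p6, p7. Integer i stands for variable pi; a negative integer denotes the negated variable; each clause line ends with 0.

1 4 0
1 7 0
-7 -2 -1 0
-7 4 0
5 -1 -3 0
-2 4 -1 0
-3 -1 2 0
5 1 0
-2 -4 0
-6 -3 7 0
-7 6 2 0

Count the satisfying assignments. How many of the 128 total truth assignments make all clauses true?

12

Split on p1, then p2.
  p1=T, p2=T: a clause becomes empty — 0.
  p1=T, p2=F: p5 free; 5 ways for (p3,p4,p6,p7) × 2^1 = 10.
  p1=F, p2=T: a clause becomes empty — 0.
  p1=F, p2=F: remaining (p3,p4,p5,p6,p7) ∈ {(F,T,T,T,T); (T,T,T,T,T)} — 2.
Total: 0 + 10 + 0 + 2 = 12.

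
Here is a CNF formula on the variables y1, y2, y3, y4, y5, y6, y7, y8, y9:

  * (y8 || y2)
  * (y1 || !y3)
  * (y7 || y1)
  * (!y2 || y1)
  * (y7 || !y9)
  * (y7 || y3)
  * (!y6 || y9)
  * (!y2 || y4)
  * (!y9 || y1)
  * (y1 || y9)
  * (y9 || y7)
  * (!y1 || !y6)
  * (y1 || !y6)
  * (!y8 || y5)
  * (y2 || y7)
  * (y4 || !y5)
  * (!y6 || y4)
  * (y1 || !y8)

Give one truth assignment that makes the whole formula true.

y1 = 1, y2 = 1, y3 = 1, y4 = 1, y5 = 1, y6 = 0, y7 = 1, y8 = 1, y9 = 1

Pure literal: y4 appears only positively; assign y4 = True.
Pure literal: y6 appears only negated; assign y6 = False.
Branch on y1: take y1 = True.
For the remaining variables, y2 = True, y3 = True, y5 = True, y7 = True, y8 = True, y9 = True works.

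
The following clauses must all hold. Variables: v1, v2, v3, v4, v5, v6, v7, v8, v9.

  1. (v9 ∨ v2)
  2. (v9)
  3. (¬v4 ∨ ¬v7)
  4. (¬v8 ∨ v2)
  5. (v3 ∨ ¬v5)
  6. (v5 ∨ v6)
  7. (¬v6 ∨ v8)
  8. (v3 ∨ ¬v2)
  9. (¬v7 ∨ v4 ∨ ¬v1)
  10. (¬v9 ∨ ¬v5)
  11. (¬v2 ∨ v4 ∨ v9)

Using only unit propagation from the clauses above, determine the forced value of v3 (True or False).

True

(v9) is a unit clause: v9 = True.
(¬v5 ∨ ¬v9) with v9 = True leaves only ¬v5, so v5 = False.
(v5 ∨ v6): since v5 = False, the clause reduces to (v6). v6 = True.
From (v8 ∨ ¬v6) and v6 = True: v8 = True.
(v2 ∨ ¬v8) with v8 = True leaves only v2, so v2 = True.
From (v3 ∨ ¬v2) and v2 = True: v3 = True.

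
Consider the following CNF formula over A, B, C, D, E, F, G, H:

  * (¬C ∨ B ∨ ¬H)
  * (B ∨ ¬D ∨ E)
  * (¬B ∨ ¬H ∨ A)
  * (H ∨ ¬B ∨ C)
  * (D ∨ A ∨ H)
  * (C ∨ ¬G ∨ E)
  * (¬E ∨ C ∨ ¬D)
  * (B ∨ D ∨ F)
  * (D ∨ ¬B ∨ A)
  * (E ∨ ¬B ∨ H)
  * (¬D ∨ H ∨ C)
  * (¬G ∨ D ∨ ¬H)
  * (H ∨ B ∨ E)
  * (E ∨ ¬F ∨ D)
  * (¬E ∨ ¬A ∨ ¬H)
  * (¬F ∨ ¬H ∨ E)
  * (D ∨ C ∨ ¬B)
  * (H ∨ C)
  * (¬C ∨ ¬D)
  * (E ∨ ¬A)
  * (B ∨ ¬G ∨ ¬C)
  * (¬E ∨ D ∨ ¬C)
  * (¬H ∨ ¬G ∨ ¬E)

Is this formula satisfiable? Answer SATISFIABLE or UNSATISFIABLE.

SATISFIABLE

G occurs only negated in the remaining clauses — set G = False.
Branch on A: take A = False.
Set B = False and propagate.
For the remaining variables, C = False, D = False, E = True, F = True, H = True works.
Every clause has at least one true literal under this assignment.
So A = F, B = F, C = F, D = F, E = T, F = T, G = F, H = T is a satisfying assignment.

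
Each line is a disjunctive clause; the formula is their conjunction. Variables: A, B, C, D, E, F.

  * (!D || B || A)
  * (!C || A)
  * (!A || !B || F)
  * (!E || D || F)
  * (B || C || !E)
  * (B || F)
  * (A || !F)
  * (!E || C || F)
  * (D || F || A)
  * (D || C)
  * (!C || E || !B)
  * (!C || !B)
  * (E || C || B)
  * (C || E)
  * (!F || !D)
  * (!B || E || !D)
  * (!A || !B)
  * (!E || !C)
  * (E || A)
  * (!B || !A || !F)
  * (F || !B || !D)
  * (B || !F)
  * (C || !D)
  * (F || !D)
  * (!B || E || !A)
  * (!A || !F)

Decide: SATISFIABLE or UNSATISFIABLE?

UNSATISFIABLE

B = True:
  propagation gives C=False, D=True; an empty clause results — contradiction.
B = False:
  propagation gives F=True; an empty clause results — contradiction.
Every branch closes, so no satisfying assignment exists.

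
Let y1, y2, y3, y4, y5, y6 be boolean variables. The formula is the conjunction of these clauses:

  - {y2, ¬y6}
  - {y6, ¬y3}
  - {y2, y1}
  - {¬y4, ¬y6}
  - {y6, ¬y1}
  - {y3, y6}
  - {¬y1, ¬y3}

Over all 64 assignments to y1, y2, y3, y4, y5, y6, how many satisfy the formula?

6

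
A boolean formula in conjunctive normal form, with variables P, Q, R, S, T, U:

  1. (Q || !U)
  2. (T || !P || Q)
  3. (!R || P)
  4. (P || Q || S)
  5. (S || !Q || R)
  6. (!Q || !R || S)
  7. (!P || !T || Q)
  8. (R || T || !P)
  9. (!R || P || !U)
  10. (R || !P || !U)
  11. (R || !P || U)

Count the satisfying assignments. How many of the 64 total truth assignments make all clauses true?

10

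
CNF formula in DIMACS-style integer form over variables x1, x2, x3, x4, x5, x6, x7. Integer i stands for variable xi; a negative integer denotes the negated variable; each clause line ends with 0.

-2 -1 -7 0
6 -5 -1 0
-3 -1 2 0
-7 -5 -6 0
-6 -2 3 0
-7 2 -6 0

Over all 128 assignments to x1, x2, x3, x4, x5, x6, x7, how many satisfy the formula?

Case analysis on x2 and x6:
  x2=T, x6=T: x4 free; 5 ways for (x1,x3,x5,x7) × 2^1 = 10.
  x2=T, x6=F: x3, x4 free; 5 ways for (x1,x5,x7) × 2^2 = 20.
  x2=F, x6=T: x4, x5 free; 3 ways for (x1,x3,x7) × 2^2 = 12.
  x2=F, x6=F: x4, x7 free; 5 ways for (x1,x3,x5) × 2^2 = 20.
Total: 10 + 20 + 12 + 20 = 62.

62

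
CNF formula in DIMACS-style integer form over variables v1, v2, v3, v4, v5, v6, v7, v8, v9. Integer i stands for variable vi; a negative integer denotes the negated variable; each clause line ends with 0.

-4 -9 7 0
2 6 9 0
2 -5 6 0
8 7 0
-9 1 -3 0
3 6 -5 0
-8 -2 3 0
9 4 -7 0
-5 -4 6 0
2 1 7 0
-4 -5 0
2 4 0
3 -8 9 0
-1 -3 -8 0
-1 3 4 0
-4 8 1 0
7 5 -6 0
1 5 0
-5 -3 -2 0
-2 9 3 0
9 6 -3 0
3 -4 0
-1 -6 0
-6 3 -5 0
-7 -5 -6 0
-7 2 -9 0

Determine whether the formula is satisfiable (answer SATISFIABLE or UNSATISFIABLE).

SATISFIABLE

Set v1 = True and propagate.
  then v6 is forced to False.
Try v2 = True.
The remaining clauses are satisfied by v3 = True, v4 = True, v5 = False, v7 = True, v8 = False, v9 = True.
So v1=T, v2=T, v3=T, v4=T, v5=F, v6=F, v7=T, v8=F, v9=T is a satisfying assignment.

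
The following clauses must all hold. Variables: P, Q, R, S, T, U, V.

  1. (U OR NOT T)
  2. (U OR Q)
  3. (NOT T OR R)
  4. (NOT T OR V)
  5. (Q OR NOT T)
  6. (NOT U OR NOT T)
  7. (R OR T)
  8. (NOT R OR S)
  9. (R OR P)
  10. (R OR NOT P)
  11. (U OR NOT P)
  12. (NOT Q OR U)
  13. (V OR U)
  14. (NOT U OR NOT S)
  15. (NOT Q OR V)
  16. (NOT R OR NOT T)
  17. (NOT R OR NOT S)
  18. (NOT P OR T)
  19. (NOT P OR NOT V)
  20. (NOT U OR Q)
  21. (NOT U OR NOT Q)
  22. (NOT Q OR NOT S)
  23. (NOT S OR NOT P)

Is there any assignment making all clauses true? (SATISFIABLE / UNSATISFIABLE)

UNSATISFIABLE

U = True:
  propagation gives T=False, R=True, S=True; an empty clause results — contradiction.
U = False:
  propagation gives T=False, Q=True; an empty clause results — contradiction.
Every branch closes, so no satisfying assignment exists.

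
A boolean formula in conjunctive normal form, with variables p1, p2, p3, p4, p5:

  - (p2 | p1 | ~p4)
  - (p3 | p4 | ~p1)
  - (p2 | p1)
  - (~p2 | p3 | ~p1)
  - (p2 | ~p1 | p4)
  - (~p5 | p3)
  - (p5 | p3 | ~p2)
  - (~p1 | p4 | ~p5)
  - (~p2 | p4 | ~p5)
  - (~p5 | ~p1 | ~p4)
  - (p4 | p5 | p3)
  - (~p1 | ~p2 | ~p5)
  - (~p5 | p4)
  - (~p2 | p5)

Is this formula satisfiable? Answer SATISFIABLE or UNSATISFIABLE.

Set p1 = True and propagate.
Try p2 = False.
  then p4 is forced to True.
  then p5 is forced to False.
p3 is now unconstrained; take p3 = False.
So p1=T, p2=F, p3=F, p4=T, p5=F is a satisfying assignment.

SATISFIABLE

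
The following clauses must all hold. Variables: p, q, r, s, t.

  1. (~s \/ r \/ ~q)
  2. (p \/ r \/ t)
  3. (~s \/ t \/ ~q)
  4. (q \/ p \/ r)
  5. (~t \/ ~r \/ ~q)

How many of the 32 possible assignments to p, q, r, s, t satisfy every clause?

17

Case analysis on q and r:
  q=T, r=T: remaining (p,s,t) ∈ {(F,F,F); (T,F,F)} — 2.
  q=T, r=F: remaining (p,s,t) ∈ {(F,F,T); (T,F,F); (T,F,T)} — 3.
  q=F, r=T: p, s, t free → 2^3 = 8.
  q=F, r=F: remaining (p,s,t) ∈ {(T,F,F); (T,F,T); (T,T,F); (T,T,T)} — 4.
Total: 2 + 3 + 8 + 4 = 17.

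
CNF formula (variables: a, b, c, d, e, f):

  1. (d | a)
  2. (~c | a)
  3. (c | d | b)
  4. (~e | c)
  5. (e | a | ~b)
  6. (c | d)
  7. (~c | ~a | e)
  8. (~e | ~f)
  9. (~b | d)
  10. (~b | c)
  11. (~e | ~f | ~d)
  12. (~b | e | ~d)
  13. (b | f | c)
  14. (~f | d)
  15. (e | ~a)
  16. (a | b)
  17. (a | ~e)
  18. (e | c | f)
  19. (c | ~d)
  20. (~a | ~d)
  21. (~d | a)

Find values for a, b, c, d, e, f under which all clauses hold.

a=T, b=F, c=T, d=F, e=T, f=F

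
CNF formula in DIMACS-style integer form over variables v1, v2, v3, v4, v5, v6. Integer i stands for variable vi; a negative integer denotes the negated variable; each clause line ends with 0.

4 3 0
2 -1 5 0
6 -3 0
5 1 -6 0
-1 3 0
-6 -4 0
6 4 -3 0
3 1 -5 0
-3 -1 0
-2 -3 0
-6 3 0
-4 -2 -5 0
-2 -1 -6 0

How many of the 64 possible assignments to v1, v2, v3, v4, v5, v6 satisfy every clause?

Satisfying assignments:
  v1=0 v2=0 v3=0 v4=1 v5=0 v6=0
  v1=0 v2=0 v3=1 v4=0 v5=1 v6=1
  v1=0 v2=1 v3=0 v4=1 v5=0 v6=0
That's 3 in total.

3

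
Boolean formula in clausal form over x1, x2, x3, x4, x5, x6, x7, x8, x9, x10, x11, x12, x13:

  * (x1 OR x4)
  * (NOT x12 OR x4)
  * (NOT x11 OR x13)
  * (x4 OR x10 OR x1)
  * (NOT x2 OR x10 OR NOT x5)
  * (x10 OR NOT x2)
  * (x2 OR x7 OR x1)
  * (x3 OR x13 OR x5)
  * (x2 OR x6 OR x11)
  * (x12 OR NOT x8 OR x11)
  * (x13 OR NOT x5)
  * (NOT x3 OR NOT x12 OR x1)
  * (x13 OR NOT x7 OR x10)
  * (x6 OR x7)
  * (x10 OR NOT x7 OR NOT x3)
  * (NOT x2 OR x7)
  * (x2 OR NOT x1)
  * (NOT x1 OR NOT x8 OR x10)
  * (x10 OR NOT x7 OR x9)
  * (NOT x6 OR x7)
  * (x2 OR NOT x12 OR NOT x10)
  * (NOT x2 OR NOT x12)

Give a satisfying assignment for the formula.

x1 = F, x2 = F, x3 = T, x4 = T, x5 = T, x6 = T, x7 = T, x8 = F, x9 = F, x10 = T, x11 = F, x12 = F, x13 = T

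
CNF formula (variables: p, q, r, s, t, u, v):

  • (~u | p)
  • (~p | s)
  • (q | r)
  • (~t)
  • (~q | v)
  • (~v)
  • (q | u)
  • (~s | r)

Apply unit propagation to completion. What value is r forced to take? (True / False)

True

(~t) is a unit clause: t = False.
(~v) stands alone — v = False.
(v | ~q): since v = False, the clause reduces to (~q). q = False.
From (r | q) and q = False: r = True.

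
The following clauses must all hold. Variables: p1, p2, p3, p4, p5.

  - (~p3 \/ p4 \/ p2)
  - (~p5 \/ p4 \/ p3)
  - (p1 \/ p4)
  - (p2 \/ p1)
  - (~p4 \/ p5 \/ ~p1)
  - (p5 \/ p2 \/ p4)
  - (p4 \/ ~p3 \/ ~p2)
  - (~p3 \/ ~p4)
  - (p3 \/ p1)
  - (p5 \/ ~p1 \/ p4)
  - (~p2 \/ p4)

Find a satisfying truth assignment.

p1 = 1  p2 = 1  p3 = 0  p4 = 1  p5 = 1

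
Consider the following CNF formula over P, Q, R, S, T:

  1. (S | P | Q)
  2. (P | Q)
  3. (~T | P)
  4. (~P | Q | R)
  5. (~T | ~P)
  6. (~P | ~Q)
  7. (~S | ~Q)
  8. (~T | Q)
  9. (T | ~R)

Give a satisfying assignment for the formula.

Set P = False and propagate.
  then Q is forced to True.
  then T is forced to False.
  then S is forced to False.
  then R is forced to False.
Every clause has at least one true literal under this assignment.

P=False, Q=True, R=False, S=False, T=False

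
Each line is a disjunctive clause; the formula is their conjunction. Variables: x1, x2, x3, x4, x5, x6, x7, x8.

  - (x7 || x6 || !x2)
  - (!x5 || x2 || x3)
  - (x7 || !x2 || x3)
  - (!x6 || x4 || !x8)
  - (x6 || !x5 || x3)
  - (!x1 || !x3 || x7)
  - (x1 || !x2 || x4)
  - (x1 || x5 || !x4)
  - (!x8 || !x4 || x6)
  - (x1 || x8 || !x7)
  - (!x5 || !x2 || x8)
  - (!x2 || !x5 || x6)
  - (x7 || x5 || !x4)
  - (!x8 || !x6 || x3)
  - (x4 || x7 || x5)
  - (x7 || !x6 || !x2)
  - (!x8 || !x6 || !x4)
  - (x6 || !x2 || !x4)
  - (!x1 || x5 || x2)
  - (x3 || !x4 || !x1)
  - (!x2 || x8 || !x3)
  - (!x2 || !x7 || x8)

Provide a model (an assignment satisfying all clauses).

Try x1 = True.
Set x2 = False and propagate.
  then x5 is forced to True.
  then x3 is forced to True.
  then x7 is forced to True.
For the remaining variables, x4 = True, x6 = False, x8 = False works.

x1=True, x2=False, x3=True, x4=True, x5=True, x6=False, x7=True, x8=False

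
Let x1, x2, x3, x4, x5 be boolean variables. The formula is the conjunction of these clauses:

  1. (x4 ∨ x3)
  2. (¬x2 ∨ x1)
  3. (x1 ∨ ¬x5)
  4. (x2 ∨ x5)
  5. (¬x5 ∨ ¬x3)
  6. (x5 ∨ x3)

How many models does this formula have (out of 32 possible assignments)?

4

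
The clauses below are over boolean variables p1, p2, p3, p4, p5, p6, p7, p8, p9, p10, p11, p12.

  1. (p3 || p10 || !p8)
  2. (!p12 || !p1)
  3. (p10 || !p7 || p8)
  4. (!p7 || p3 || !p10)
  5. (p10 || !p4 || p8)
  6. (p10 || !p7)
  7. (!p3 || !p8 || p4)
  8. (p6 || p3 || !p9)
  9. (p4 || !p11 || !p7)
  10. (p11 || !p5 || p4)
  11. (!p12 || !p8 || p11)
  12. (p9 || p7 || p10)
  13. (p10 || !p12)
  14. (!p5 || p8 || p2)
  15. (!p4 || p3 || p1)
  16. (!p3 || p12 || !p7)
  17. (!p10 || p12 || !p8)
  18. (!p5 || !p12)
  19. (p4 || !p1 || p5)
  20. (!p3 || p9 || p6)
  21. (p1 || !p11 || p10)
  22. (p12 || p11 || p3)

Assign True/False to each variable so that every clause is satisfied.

p1 = True, p2 = True, p3 = True, p4 = False, p5 = True, p6 = True, p7 = False, p8 = False, p9 = True, p10 = True, p11 = True, p12 = False

Pure literal: p2 appears only positively; assign p2 = True.
p6 occurs only positively in the remaining clauses — set p6 = True.
Try p1 = True.
  then p12 is forced to False.
Branch on p3: take p3 = True.
  then p7 is forced to False.
For the remaining variables, p4 = False, p5 = True, p8 = False, p9 = True, p10 = True, p11 = True works.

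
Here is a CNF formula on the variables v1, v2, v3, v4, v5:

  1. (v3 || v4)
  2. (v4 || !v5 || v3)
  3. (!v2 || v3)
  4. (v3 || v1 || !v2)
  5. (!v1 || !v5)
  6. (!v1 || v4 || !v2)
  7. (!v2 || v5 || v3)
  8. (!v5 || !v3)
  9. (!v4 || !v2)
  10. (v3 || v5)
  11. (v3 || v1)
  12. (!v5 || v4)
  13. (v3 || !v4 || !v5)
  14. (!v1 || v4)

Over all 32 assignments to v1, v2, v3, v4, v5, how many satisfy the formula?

4

The models are:
  v1=0 v2=0 v3=1 v4=0 v5=0
  v1=0 v2=0 v3=1 v4=1 v5=0
  v1=0 v2=1 v3=1 v4=0 v5=0
  v1=1 v2=0 v3=1 v4=1 v5=0
Count: 4.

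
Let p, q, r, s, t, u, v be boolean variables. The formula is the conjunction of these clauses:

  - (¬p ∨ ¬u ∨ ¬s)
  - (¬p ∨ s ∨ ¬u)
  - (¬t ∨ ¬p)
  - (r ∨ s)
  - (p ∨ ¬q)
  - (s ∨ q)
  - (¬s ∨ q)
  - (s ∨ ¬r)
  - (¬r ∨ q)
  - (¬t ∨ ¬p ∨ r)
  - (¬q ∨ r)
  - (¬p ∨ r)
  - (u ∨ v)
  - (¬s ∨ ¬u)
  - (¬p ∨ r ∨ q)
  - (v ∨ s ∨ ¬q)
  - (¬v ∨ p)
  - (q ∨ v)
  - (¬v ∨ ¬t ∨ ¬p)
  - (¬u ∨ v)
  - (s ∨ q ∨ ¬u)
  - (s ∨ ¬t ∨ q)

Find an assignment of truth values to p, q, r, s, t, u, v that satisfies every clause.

Pure literal: t appears only negated; assign t = False.
Set p = True and propagate.
  then r is forced to True.
  then s is forced to True.
  then u is forced to False.
  then q is forced to True.
  then v is forced to True.

p = 1, q = 1, r = 1, s = 1, t = 0, u = 0, v = 1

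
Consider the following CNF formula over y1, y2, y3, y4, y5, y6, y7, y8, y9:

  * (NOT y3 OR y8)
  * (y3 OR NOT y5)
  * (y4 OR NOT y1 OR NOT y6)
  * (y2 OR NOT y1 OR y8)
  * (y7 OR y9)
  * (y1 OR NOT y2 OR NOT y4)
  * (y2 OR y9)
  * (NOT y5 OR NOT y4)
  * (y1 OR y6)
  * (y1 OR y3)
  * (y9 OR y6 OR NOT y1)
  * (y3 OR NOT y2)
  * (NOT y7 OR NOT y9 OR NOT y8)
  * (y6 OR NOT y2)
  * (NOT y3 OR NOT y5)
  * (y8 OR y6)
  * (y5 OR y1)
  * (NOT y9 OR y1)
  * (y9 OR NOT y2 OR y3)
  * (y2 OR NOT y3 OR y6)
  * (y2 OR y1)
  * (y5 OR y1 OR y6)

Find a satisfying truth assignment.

y1 = True  y2 = False  y3 = False  y4 = True  y5 = False  y6 = True  y7 = False  y8 = True  y9 = True

Set y1 = True and propagate.
Branch on y2: take y2 = False.
  then y8 is forced to True.
  then y9 is forced to True.
  then y7 is forced to False.
The remaining clauses are satisfied by y3 = False, y4 = True, y5 = False, y6 = True.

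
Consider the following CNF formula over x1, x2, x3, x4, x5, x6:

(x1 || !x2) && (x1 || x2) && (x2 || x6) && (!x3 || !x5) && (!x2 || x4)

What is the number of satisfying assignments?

12

Split on x2, then x1.
  x2=T, x1=T: x6 free; 3 ways for (x3,x4,x5) × 2^1 = 6.
  x2=T, x1=F: a clause becomes empty — 0.
  x2=F, x1=T: x4 free; 3 ways for (x3,x5,x6) × 2^1 = 6.
  x2=F, x1=F: a clause becomes empty — 0.
Total: 6 + 0 + 6 + 0 = 12.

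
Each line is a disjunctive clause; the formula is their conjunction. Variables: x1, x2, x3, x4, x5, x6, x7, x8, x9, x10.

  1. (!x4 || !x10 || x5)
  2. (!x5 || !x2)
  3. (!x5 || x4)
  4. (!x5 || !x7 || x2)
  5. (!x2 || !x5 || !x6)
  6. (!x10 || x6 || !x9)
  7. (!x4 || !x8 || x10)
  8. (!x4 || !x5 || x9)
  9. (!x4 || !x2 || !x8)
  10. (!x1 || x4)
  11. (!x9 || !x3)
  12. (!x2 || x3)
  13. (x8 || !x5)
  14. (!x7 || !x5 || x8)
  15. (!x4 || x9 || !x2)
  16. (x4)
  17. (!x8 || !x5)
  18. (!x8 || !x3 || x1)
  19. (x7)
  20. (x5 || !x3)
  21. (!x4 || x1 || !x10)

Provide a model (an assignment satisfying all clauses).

The clause (x4) is unit: x4 must be True.
The clause (x7) is unit: x7 must be True.
Branch on x1: take x1 = False.
  then x10 is forced to False.
  then x8 is forced to False.
  then x5 is forced to False.
  then x3 is forced to False.
  then x2 is forced to False.
x6, x9 are now unconstrained; take x6 = True, x9 = False.

x1=0  x2=0  x3=0  x4=1  x5=0  x6=1  x7=1  x8=0  x9=0  x10=0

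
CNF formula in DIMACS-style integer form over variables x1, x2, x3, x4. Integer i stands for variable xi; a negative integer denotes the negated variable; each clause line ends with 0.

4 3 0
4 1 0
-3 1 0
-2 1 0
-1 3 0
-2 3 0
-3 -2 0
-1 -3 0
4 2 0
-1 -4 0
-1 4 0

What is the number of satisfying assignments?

1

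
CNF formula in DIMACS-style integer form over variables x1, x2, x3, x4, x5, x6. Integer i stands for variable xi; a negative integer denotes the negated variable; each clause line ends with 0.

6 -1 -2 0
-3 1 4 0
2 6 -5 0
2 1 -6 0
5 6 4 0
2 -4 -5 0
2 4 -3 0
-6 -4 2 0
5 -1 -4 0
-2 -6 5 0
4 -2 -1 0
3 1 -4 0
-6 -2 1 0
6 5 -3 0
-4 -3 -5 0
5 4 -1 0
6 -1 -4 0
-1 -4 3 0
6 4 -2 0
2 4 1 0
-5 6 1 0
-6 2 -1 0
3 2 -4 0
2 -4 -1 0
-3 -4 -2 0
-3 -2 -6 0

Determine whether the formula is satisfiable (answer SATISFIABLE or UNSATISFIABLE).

UNSATISFIABLE

x4 = True:
  x2 = True:
    propagation gives x3=False, x1=True; an empty clause results — contradiction.
  x2 = False:
    propagation gives x5=False, x6=False, x1=False, x3=True; an empty clause results — contradiction.
x4 = False:
  x2 = True:
    propagation gives x1=False, x3=False, x6=False; an empty clause results — contradiction.
  x2 = False:
    propagation gives x3=False, x1=True, x5=True, x6=True; an empty clause results — contradiction.
Every branch closes, so no satisfying assignment exists.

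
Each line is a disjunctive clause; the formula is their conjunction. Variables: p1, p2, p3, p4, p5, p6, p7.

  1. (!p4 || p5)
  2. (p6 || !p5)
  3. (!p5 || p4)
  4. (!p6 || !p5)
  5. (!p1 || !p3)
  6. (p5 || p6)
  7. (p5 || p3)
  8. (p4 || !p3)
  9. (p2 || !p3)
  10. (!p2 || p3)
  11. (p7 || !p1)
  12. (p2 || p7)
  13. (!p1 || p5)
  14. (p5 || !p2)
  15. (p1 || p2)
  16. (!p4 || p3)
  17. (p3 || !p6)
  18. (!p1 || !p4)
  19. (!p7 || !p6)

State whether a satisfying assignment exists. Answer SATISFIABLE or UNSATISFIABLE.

UNSATISFIABLE

p5 = True:
  propagation gives p6=True; an empty clause results — contradiction.
p5 = False:
  propagation gives p4=False, p6=True, p3=True; an empty clause results — contradiction.
Every branch closes, so no satisfying assignment exists.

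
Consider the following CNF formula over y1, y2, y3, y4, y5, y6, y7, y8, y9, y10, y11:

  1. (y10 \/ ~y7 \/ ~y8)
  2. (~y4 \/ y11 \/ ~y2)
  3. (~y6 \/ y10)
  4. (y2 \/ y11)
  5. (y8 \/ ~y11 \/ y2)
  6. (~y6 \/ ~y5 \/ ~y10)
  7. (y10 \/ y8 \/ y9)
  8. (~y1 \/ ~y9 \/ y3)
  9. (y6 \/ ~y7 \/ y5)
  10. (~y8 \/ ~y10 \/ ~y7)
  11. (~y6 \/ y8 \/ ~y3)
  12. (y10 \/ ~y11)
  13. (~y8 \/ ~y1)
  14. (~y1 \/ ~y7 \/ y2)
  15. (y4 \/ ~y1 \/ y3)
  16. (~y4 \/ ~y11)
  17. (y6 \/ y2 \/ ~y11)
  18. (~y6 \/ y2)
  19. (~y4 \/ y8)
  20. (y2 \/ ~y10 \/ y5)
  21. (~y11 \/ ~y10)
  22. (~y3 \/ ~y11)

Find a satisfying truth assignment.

Pure literal: y1 appears only negated; assign y1 = False.
y7 occurs only negated in the remaining clauses — set y7 = False.
Branch on y2: take y2 = True.
Set y3 = False and propagate.
Branch on y4: take y4 = False.
For the remaining variables, y5 = False, y6 = False, y8 = False, y9 = False, y10 = True, y11 = False works.
Check each clause:
  1. (~y7 \/ y10 \/ ~y8) — ~y8 is true.
  2. (~y4 \/ y11 \/ ~y2) — ~y4 is true.
  3. (~y6 \/ y10) — ~y6 is true.
  4. (y11 \/ y2) — y2 is true.
  5. (~y11 \/ y8 \/ y2) — y2 is true.
  6. (~y6 \/ ~y5 \/ ~y10) — ~y6 is true.
  7. (y10 \/ y8 \/ y9) — y10 is true.
  8. (~y1 \/ ~y9 \/ y3) — ~y1 is true.
  9. (y5 \/ ~y7 \/ y6) — ~y7 is true.
  10. (~y7 \/ ~y10 \/ ~y8) — ~y8 is true.
  11. (y8 \/ ~y6 \/ ~y3) — ~y6 is true.
  12. (~y11 \/ y10) — y10 is true.
  13. (~y8 \/ ~y1) — ~y8 is true.
  14. (~y7 \/ ~y1 \/ y2) — ~y7 is true.
  15. (~y1 \/ y3 \/ y4) — ~y1 is true.
  16. (~y11 \/ ~y4) — ~y4 is true.
  17. (y2 \/ ~y11 \/ y6) — y2 is true.
  18. (~y6 \/ y2) — ~y6 is true.
  19. (~y4 \/ y8) — ~y4 is true.
  20. (~y10 \/ y2 \/ y5) — y2 is true.
  21. (~y11 \/ ~y10) — ~y11 is true.
  22. (~y3 \/ ~y11) — ~y3 is true.

y1 = F, y2 = T, y3 = F, y4 = F, y5 = F, y6 = F, y7 = F, y8 = F, y9 = F, y10 = T, y11 = F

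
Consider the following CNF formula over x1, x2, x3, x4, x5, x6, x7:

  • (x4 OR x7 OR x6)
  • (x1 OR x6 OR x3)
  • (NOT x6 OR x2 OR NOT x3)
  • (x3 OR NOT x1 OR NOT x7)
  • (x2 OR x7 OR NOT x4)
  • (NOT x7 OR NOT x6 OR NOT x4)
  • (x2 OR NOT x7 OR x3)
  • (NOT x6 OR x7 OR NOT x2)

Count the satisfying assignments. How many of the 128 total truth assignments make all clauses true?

32

Case analysis on x7 and x6:
  x7=T, x6=T: x5 free; 3 ways for (x1,x2,x3,x4) × 2^1 = 6.
  x7=T, x6=F: forces x3=T; x1, x2, x4, x5 free → 2^4 = 16.
  x7=F, x6=T: remaining (x1,x2,x3,x4,x5) ∈ {(F,F,F,F,F); (F,F,F,F,T); (T,F,F,F,F); (T,F,F,F,T)} — 4.
  x7=F, x6=F: x5 free; 3 ways for (x1,x2,x3,x4) × 2^1 = 6.
Total: 6 + 16 + 4 + 6 = 32.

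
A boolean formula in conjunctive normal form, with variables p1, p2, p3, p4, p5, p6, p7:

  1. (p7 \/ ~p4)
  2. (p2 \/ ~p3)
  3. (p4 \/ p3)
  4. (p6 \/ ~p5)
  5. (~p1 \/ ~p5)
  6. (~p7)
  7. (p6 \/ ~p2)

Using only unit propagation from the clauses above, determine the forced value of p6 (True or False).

True

(~p7) stands alone — p7 = False.
(~p4 \/ p7): since p7 = False, the clause reduces to (~p4). p4 = False.
(p4 \/ p3): since p4 = False, the clause reduces to (p3). p3 = True.
From (~p3 \/ p2) and p3 = True: p2 = True.
In (~p2 \/ p6), ~p2 is now false; p6 must hold, so p6 = True.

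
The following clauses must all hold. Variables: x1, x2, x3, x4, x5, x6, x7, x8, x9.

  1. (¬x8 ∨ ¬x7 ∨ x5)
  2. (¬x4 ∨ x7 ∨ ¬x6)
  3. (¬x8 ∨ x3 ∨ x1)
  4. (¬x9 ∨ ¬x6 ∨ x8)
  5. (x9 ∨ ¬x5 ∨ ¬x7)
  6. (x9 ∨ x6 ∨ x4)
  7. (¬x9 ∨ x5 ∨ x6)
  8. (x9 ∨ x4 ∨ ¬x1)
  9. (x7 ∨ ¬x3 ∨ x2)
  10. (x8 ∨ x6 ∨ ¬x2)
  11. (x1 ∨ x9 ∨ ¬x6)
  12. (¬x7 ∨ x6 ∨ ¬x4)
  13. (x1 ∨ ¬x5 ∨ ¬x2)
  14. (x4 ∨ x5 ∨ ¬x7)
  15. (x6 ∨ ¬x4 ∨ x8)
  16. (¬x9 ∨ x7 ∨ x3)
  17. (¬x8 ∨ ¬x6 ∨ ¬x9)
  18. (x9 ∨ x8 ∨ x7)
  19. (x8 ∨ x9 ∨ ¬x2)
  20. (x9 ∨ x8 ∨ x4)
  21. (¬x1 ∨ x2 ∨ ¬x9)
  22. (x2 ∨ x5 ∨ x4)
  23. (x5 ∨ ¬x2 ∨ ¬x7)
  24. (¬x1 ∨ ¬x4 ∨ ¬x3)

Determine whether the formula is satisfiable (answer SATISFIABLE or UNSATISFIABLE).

Set x1 = True and propagate.
Branch on x2: take x2 = True.
For the remaining variables, x3 = False, x4 = True, x5 = True, x6 = False, x7 = False, x8 = True, x9 = False works.
Every clause has at least one true literal under this assignment.
So x1 = True, x2 = True, x3 = False, x4 = True, x5 = True, x6 = False, x7 = False, x8 = True, x9 = False is a satisfying assignment.

SATISFIABLE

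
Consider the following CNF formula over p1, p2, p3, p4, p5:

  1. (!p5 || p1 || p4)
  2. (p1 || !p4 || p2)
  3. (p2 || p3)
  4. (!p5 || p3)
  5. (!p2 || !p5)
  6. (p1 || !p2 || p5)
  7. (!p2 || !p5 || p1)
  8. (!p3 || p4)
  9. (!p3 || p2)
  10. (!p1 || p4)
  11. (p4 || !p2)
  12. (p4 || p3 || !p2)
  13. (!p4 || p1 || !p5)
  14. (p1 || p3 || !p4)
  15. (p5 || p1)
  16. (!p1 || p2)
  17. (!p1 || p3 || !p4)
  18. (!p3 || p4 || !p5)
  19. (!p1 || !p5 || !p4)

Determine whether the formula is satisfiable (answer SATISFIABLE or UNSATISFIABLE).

SATISFIABLE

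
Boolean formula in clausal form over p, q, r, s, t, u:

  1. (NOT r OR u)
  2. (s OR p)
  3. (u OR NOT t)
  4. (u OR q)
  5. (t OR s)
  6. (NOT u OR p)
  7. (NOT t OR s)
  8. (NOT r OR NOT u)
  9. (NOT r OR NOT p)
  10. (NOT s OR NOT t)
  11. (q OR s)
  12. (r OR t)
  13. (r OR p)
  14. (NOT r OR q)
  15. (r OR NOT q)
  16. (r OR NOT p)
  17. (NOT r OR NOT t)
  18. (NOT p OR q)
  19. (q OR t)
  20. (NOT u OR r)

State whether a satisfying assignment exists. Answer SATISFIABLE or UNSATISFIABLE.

UNSATISFIABLE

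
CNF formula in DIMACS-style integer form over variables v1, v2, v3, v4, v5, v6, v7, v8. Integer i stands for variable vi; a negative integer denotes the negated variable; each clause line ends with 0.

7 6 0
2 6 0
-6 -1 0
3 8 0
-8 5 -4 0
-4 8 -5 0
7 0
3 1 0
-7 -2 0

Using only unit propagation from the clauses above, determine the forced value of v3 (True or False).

True

(v7) is a unit clause: v7 = True.
In (!v7 || !v2), !v7 is now false; !v2 must hold, so v2 = False.
In (v2 || v6), v2 is now false; v6 must hold, so v6 = True.
From (!v1 || !v6) and v6 = True: v1 = False.
(v1 || v3) with v1 = False leaves only v3, so v3 = True.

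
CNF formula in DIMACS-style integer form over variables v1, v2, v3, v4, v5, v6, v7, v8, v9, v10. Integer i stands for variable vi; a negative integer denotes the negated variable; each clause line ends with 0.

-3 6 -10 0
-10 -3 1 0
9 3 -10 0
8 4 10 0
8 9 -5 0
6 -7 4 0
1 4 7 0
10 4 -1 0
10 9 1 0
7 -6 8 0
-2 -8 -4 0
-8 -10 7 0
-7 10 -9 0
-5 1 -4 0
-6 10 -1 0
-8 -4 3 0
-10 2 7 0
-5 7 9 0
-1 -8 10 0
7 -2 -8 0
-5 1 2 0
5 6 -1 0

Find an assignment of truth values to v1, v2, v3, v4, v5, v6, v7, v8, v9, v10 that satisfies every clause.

v1=F, v2=F, v3=T, v4=T, v5=F, v6=F, v7=F, v8=T, v9=T, v10=F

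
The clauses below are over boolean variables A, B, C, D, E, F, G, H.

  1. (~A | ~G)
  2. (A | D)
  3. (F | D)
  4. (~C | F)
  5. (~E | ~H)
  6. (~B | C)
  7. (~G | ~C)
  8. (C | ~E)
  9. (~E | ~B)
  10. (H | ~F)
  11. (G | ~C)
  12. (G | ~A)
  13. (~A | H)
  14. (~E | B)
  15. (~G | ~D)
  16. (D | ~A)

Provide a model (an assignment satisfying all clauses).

A=False, B=False, C=False, D=True, E=False, F=False, G=False, H=False

E occurs only negated in the remaining clauses — set E = False.
Set A = False and propagate.
  then D is forced to True.
  then G is forced to False.
  then C is forced to False.
  then B is forced to False.
Try F = False.
H is now unconstrained; take H = False.
Every clause has at least one true literal under this assignment.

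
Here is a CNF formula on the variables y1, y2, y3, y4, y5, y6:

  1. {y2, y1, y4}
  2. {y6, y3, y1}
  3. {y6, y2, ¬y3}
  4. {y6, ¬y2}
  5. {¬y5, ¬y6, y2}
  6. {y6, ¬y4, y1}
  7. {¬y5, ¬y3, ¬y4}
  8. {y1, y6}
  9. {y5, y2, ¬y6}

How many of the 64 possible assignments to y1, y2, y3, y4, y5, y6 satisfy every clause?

Case analysis on y6 and y2:
  y6=T, y2=T: y1 free; 7 ways for (y3,y4,y5) × 2^1 = 14.
  y6=T, y2=F: a clause becomes empty — 0.
  y6=F, y2=T: a clause becomes empty — 0.
  y6=F, y2=F: remaining (y1,y3,y4,y5) ∈ {(T,F,F,F); (T,F,F,T); (T,F,T,F); (T,F,T,T)} — 4.
Total: 14 + 0 + 0 + 4 = 18.

18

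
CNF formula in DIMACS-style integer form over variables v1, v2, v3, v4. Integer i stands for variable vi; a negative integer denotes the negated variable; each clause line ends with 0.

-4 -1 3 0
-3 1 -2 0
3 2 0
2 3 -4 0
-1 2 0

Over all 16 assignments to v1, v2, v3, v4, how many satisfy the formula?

7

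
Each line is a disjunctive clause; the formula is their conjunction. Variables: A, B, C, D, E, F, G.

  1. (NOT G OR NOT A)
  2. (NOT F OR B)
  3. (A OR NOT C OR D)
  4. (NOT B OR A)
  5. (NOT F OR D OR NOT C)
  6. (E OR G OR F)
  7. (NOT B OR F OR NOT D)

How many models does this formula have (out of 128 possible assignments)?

Case analysis on F and A:
  F=T, A=T: E free; 3 ways for (B,C,D,G) × 2^1 = 6.
  F=T, A=F: a clause becomes empty — 0.
  F=F, A=T: C free; 3 ways for (B,D,E,G) × 2^1 = 6.
  F=F, A=F: 9 of the 32 assignments to (B,C,D,E,G) work.
Total: 6 + 0 + 6 + 9 = 21.

21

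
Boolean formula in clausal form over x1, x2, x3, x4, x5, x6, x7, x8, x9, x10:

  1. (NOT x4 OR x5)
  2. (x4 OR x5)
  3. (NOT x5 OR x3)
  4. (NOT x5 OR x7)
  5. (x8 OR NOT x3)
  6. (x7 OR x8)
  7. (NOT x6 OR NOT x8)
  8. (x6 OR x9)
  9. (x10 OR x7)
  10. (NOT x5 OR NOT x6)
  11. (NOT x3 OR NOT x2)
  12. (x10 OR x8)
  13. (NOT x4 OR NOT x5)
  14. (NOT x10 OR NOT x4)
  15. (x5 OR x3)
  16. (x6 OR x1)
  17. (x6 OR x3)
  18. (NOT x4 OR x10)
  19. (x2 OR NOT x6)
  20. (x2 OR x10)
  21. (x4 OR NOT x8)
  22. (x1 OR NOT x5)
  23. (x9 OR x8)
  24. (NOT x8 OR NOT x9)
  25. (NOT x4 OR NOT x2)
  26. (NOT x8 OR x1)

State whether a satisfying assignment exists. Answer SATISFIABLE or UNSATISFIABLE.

x5 = True:
  propagation gives x3=True, x7=True, x8=True, x6=False; an empty clause results — contradiction.
x5 = False:
  propagation gives x4=False; an empty clause results — contradiction.
Every branch closes, so no satisfying assignment exists.

UNSATISFIABLE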